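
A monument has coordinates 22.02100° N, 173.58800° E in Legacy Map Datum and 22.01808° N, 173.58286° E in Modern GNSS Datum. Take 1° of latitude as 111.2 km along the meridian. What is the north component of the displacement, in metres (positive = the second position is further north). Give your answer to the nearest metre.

ΔN = -325 m

Δφ = 22.01808° − 22.02100° = -0.00292°; Δλ = 173.58286° − 173.58800° = -0.00514°.
ΔN = Δφ × 111200 = -324.7 m; ΔE = Δλ × 111200 × cos(22.02100°) = -0.00514 × 111200 × 0.927046 = -529.9 m.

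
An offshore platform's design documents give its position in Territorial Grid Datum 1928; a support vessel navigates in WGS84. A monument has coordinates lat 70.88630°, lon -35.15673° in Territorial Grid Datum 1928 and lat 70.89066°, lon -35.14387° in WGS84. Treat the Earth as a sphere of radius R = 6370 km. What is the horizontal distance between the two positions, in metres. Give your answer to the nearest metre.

674 m

Δφ = 70.89066° − 70.88630° = +0.00436°; Δλ = -35.14387° − -35.15673° = +0.01286°.
1° along a meridian = πR/180 = 111177 m.
ΔN = Δφ × 111177 = 484.7 m; ΔE = Δλ × 111177 × cos(70.88630°) = +0.01286 × 111177 × 0.327444 = 468.2 m.
Distance = √(ΔE² + ΔN²) = √(468.2² + 484.7²) = 673.9 m.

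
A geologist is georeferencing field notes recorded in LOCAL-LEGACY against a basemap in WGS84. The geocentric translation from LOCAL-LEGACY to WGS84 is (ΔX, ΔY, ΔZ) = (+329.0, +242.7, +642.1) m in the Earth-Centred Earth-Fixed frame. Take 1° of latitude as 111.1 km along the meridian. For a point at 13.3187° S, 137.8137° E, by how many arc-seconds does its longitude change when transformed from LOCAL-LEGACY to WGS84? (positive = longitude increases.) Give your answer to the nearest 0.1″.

sin φ = -0.230367, cos φ = 0.973104, sin λ = 0.671543, cos λ = -0.740965.
East component: ΔE = −sin λ·ΔX + cos λ·ΔY = −(0.671543)(329.0) + (-0.740965)(242.7) = -400.77 m.
1° of latitude spans 111100 m; at latitude φ, 1° of longitude spans that × cos φ = 108111.8 m, so Δλ = -400.77 / 108111.8 × 3600 = -13.345″.

Δλ = -13.3″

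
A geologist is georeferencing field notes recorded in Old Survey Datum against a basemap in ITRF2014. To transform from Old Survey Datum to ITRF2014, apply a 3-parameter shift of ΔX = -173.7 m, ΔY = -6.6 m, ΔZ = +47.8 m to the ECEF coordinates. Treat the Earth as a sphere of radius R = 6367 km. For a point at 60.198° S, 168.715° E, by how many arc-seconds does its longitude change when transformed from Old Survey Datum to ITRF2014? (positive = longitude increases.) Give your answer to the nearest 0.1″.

Δλ = 2.6″

sin φ = -0.867748, cos φ = 0.497004, sin λ = 0.195689, cos λ = -0.980666.
East component: ΔE = −sin λ·ΔX + cos λ·ΔY = −(0.195689)(-173.7) + (-0.980666)(-6.6) = 40.46 m.
1° of latitude spans πR/180 = 111125 m; at latitude φ, 1° of longitude spans that × cos φ = 55229.7 m, so Δλ = 40.46 / 55229.7 × 3600 = 2.638″.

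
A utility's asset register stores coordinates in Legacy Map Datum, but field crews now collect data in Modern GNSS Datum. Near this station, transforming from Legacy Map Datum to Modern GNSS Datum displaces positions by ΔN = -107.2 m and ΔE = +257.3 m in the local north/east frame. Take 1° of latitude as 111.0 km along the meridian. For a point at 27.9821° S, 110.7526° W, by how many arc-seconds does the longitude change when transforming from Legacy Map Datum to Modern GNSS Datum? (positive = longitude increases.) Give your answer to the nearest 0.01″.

Δλ = 9.45″

At latitude -27.9821°, cos φ = 0.883094.
1° of longitude at this latitude = 111.0 × cos φ = 98.02 km, so Δλ = 257.3 / 98023.5 = 0.0026249° = 9.450″.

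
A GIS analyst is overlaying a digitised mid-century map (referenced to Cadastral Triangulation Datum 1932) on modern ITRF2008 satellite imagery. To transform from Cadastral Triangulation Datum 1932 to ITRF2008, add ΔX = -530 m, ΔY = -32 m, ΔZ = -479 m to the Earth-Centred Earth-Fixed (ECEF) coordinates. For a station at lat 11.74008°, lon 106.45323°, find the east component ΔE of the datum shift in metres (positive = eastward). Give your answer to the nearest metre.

The local east axis at (φ, λ) is (−sin λ, cos λ, 0), so ΔE = −sin(106.45323°)·(-530) + cos(106.45323°)·(-32) = 517.36 m.

ΔE = 517 m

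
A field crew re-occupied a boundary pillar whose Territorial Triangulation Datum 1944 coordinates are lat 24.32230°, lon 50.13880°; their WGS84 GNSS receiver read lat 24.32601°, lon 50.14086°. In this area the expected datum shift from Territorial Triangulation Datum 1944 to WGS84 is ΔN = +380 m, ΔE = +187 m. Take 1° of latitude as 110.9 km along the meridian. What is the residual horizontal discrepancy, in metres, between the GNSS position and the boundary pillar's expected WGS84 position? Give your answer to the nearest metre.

Observed coordinate differences: Δφ = +0.00371°, Δλ = +0.00206°.
Converting to metres (1° lat = 110900 m, cos φ = 0.911243): observed ΔN = 411.4 m, observed ΔE = 208.2 m.
Subtracting the expected shift leaves a residual of 411.4 − (380) = 31.4 m north and 208.2 − (187) = 21.2 m east.
Residual distance = √(31.4² + 21.2²) = 37.9 m.

38 m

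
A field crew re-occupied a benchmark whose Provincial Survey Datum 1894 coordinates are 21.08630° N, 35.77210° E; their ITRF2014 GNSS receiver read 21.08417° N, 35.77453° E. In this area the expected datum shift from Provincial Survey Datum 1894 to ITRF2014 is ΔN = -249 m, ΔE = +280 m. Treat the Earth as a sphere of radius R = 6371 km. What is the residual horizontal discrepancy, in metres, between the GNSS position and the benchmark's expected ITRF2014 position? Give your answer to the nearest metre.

30 m

Observed coordinate differences: Δφ = -0.00213°, Δλ = +0.00243°.
Converting to metres (1° lat = 111195 m, cos φ = 0.933040): observed ΔN = -236.8 m, observed ΔE = 252.1 m.
Subtracting the expected shift leaves a residual of -236.8 − (-249) = 12.2 m north and 252.1 − (280) = -27.9 m east.
Residual distance = √(12.2² + (-27.9)²) = 30.4 m.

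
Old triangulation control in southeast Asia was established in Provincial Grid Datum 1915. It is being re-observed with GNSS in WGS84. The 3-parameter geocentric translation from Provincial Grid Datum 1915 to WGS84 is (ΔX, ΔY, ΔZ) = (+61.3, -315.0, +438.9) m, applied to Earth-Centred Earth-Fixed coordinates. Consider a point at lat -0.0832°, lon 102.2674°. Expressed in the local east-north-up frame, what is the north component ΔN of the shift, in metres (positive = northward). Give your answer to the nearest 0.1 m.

At φ = -0.0832°, λ = 102.2674°: sin φ = -0.001452, cos φ = 0.999999, sin λ = 0.977167, cos λ = -0.212474.
ΔN = −sin φ cos λ·ΔX − sin φ sin λ·ΔY + cos φ·ΔZ = −(-0.001452)(-0.212474)(61.3) − (-0.001452)(0.977167)(-315.0) + (0.999999)(438.9) = 438.43 m.

ΔN = 438.4 m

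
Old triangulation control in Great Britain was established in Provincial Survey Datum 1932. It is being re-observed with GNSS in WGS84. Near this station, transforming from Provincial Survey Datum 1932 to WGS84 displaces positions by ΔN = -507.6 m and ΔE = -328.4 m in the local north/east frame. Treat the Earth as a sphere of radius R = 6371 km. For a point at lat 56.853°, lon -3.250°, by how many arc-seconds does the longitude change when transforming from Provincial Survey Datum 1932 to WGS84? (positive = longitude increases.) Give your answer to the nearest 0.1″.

Δλ = -19.4″

At latitude 56.853°, cos φ = 0.546789.
One radian of longitude at latitude φ spans R cos φ, so Δλ = ΔE / (R cos φ) = -328.4 / (6371000 × 0.546789) = -9.4270e-05 rad = -19.445″.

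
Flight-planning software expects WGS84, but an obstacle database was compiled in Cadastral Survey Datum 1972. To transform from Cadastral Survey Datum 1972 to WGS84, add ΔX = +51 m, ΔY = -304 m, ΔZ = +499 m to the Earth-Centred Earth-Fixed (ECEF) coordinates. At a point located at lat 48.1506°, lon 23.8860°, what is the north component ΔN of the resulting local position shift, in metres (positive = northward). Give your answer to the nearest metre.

ΔN = 390 m

The local north axis is (−sin φ cos λ, −sin φ sin λ, cos φ), giving ΔN = -34.736 + 91.694 + 332.920 = 389.88 m.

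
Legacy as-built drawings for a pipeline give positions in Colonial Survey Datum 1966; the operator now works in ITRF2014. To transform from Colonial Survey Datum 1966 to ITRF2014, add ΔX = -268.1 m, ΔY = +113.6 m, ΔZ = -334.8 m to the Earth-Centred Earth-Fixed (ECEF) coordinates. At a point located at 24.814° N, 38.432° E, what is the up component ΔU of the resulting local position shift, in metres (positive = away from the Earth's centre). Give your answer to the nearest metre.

The local up (radial) axis is (cos φ cos λ, cos φ sin λ, sin φ), giving ΔU = -190.626 + 64.093 − 140.507 = -267.04 m.

ΔU = -267 m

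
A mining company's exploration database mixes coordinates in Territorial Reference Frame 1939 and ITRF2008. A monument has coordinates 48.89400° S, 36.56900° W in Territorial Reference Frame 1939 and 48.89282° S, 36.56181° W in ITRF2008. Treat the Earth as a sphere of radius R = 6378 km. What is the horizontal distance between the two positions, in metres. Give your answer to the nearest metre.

542 m

Δφ = -48.89282° − -48.89400° = +0.00118°; Δλ = -36.56181° − -36.56900° = +0.00719°.
1° along a meridian = πR/180 = 111317 m.
ΔN = Δφ × 111317 = 131.4 m; ΔE = Δλ × 111317 × cos(-48.89400°) = +0.00719 × 111317 × 0.657454 = 526.2 m.
Distance = √(ΔE² + ΔN²) = √(526.2² + 131.4²) = 542.4 m.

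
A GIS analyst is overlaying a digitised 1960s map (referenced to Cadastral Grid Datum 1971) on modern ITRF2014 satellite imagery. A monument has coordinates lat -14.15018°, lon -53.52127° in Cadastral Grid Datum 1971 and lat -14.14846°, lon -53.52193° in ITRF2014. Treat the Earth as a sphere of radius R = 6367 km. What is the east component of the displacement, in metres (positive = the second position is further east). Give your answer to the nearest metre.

ΔE = -71 m

Δφ = -14.14846° − -14.15018° = +0.00172°; Δλ = -53.52193° − -53.52127° = -0.00066°.
1° along a meridian = πR/180 = 111125 m.
ΔN = Δφ × 111125 = 191.1 m; ΔE = Δλ × 111125 × cos(-14.15018°) = -0.00066 × 111125 × 0.969658 = -71.1 m.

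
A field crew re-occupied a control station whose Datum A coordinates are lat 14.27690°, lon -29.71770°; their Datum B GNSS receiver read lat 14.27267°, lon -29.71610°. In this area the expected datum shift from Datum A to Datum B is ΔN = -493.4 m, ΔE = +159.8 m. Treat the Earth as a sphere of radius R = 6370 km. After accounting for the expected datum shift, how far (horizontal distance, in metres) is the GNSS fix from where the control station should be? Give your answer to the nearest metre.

Observed coordinate differences: Δφ = -0.00423°, Δλ = +0.00160°.
Converting to metres (1° lat = 111177 m, cos φ = 0.969115): observed ΔN = -470.3 m, observed ΔE = 172.4 m.
Subtracting the expected shift leaves a residual of -470.3 − (-493.4) = 23.1 m north and 172.4 − (159.8) = 12.6 m east.
Residual distance = √(23.1² + 12.6²) = 26.3 m.

26 m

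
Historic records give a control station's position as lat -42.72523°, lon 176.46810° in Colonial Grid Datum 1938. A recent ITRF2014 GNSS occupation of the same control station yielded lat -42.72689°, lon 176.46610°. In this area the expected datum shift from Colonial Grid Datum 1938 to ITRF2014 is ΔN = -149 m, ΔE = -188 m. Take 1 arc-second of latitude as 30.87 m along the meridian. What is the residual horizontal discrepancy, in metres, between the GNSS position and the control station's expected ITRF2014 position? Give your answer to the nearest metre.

Observed coordinate differences: Δφ = -0.00166°, Δλ = -0.00200°.
Converting to metres (1° lat = 111132 m, cos φ = 0.734616): observed ΔN = -184.5 m, observed ΔE = -163.3 m.
Subtracting the expected shift leaves a residual of -184.5 − (-149) = -35.5 m north and -163.3 − (-188) = 24.7 m east.
Residual distance = √((-35.5)² + 24.7²) = 43.2 m.

43 m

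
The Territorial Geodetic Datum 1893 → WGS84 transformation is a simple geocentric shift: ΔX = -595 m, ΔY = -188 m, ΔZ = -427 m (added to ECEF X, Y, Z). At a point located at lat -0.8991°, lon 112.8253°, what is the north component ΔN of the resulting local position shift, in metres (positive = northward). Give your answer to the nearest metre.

The local north axis is (−sin φ cos λ, −sin φ sin λ, cos φ), giving ΔN = 3.622 − 2.719 − 426.947 = -426.04 m.

ΔN = -426 m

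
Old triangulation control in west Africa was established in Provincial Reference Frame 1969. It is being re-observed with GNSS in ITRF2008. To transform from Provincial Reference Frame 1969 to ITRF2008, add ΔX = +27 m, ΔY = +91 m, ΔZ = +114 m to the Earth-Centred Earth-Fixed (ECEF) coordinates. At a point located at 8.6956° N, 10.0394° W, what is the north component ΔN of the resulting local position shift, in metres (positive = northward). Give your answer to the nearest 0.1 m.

The local north axis is (−sin φ cos λ, −sin φ sin λ, cos φ), giving ΔN = -4.019 + 2.398 + 112.690 = 111.07 m.

ΔN = 111.1 m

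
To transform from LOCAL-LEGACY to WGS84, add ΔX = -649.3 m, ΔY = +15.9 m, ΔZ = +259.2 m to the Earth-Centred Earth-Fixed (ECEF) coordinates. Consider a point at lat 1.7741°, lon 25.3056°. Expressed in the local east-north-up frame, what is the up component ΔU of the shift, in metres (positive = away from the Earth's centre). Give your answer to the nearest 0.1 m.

ΔU = -571.9 m

The local up (radial) axis is (cos φ cos λ, cos φ sin λ, sin φ), giving ΔU = -586.712 + 6.793 + 8.025 = -571.89 m.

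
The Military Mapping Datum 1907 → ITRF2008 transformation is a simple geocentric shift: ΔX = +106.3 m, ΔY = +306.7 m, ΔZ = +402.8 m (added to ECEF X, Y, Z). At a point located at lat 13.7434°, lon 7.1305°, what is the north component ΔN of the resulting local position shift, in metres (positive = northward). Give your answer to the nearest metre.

At φ = 13.7434°, λ = 7.1305°: sin φ = 0.237574, cos φ = 0.971369, sin λ = 0.124130, cos λ = 0.992266.
ΔN = −sin φ cos λ·ΔX − sin φ sin λ·ΔY + cos φ·ΔZ = −(0.237574)(0.992266)(106.3) − (0.237574)(0.124130)(306.7) + (0.971369)(402.8) = 357.16 m.

ΔN = 357 m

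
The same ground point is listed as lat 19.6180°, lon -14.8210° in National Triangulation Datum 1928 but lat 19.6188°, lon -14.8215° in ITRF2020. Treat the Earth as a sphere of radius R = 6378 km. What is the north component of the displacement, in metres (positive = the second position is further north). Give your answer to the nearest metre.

Δφ = 19.6188° − 19.6180° = +0.0008°; Δλ = -14.8215° − -14.8210° = -0.0005°.
1° along a meridian = πR/180 = 111317 m.
ΔN = Δφ × 111317 = 89.1 m; ΔE = Δλ × 111317 × cos(19.6180°) = -0.0005 × 111317 × 0.941952 = -52.4 m.

ΔN = 89 m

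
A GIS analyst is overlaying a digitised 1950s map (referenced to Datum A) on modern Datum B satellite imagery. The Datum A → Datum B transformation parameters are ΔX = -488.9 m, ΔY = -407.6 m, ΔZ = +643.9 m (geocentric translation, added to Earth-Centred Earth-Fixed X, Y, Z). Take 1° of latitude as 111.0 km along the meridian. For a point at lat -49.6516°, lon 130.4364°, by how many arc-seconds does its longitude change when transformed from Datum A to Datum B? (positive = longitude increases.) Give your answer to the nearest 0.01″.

sin φ = -0.762122, cos φ = 0.647434, sin λ = 0.761126, cos λ = -0.648604.
East component: ΔE = −sin λ·ΔX + cos λ·ΔY = −(0.761126)(-488.9) + (-0.648604)(-407.6) = 636.49 m.
1° of latitude spans 111000 m; at latitude φ, 1° of longitude spans that × cos φ = 71865.2 m, so Δλ = 636.49 / 71865.2 × 3600 = 31.884″.

Δλ = 31.88″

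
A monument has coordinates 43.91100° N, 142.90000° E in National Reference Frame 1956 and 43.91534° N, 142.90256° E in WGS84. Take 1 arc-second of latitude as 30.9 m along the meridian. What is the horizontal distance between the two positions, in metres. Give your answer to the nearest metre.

525 m

Δφ = 43.91534° − 43.91100° = +0.00434°; Δλ = 142.90256° − 142.90000° = +0.00256°.
1° of latitude = 3600 × 30.90 = 111240 m.
ΔN = Δφ × 111240 = 482.8 m; ΔE = Δλ × 111240 × cos(43.91100°) = +0.00256 × 111240 × 0.720418 = 205.2 m.
Distance = √(ΔE² + ΔN²) = √(205.2² + 482.8²) = 524.6 m.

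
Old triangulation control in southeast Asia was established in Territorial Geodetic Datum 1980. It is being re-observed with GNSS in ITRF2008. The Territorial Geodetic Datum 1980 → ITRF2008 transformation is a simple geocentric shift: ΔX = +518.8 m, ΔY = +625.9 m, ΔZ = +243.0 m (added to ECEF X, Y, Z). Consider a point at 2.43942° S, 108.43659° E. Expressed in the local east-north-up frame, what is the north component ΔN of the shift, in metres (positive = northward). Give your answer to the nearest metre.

ΔN = 261 m

At φ = -2.43942°, λ = 108.43659°: sin φ = -0.042563, cos φ = 0.999094, sin λ = 0.948674, cos λ = -0.316255.
ΔN = −sin φ cos λ·ΔX − sin φ sin λ·ΔY + cos φ·ΔZ = −(-0.042563)(-0.316255)(518.8) − (-0.042563)(0.948674)(625.9) + (0.999094)(243.0) = 261.07 m.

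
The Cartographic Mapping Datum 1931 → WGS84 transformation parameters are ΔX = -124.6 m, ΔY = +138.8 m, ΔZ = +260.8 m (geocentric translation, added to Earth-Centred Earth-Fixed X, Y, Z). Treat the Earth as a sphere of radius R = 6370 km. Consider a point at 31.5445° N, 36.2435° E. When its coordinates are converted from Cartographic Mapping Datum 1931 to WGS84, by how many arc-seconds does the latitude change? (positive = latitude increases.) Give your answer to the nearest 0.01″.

sin φ = 0.523161, cos φ = 0.852234, sin λ = 0.591218, cos λ = 0.806512.
North component: ΔN = −sin φ cos λ·ΔX − sin φ sin λ·ΔY + cos φ·ΔZ = −(0.523161)(0.806512)(-124.6) − (0.523161)(0.591218)(138.8) + (0.852234)(260.8) = 231.90 m.
1° of latitude spans πR/180 = 111177 m, so Δφ = 231.90 / 111177 × 3600 = 7.509″.

Δφ = 7.51″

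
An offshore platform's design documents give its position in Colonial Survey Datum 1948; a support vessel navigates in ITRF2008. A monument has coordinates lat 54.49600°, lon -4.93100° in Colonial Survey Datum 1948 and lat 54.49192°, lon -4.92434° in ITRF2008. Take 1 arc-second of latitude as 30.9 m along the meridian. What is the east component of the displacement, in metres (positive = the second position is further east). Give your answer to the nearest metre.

Δφ = 54.49192° − 54.49600° = -0.00408°; Δλ = -4.92434° − -4.93100° = +0.00666°.
1° of latitude = 3600 × 30.90 = 111240 m.
ΔN = Δφ × 111240 = -453.9 m; ΔE = Δλ × 111240 × cos(54.49600°) = +0.00666 × 111240 × 0.580760 = 430.3 m.

ΔE = 430 m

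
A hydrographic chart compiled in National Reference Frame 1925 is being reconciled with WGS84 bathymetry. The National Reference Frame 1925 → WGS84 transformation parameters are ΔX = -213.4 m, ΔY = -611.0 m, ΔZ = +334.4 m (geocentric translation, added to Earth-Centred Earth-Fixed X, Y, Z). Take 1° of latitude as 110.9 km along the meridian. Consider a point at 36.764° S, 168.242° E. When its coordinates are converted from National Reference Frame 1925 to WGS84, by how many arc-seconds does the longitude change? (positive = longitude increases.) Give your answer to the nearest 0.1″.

Δλ = 26.0″

sin φ = -0.598520, cos φ = 0.801108, sin λ = 0.203778, cos λ = -0.979017.
East component: ΔE = −sin λ·ΔX + cos λ·ΔY = −(0.203778)(-213.4) + (-0.979017)(-611.0) = 641.67 m.
1° of latitude spans 110900 m; at latitude φ, 1° of longitude spans that × cos φ = 88842.8 m, so Δλ = 641.67 / 88842.8 × 3600 = 26.001″.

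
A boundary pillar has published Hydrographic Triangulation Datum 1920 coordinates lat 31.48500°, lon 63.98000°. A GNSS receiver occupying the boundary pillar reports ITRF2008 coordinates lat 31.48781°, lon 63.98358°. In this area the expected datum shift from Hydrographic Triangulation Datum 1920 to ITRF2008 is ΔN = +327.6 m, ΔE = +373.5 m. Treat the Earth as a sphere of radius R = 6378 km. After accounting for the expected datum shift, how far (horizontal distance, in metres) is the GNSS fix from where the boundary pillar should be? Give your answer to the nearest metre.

Observed coordinate differences: Δφ = +0.00281°, Δλ = +0.00358°.
Converting to metres (1° lat = 111317 m, cos φ = 0.852777): observed ΔN = 312.8 m, observed ΔE = 339.8 m.
Subtracting the expected shift leaves a residual of 312.8 − (327.6) = -14.8 m north and 339.8 − (373.5) = -33.7 m east.
Residual distance = √((-14.8)² + (-33.7)²) = 36.8 m.

37 m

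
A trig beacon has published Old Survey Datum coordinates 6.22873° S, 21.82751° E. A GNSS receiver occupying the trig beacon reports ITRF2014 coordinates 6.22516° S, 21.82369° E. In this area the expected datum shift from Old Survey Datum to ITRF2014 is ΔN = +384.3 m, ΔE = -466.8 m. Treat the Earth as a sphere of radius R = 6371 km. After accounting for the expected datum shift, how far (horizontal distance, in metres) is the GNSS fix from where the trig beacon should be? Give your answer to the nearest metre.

46 m

Observed coordinate differences: Δφ = +0.00357°, Δλ = -0.00382°.
Converting to metres (1° lat = 111195 m, cos φ = 0.994097): observed ΔN = 397.0 m, observed ΔE = -422.3 m.
Subtracting the expected shift leaves a residual of 397.0 − (384.3) = 12.7 m north and -422.3 − (-466.8) = 44.5 m east.
Residual distance = √(12.7² + 44.5²) = 46.3 m.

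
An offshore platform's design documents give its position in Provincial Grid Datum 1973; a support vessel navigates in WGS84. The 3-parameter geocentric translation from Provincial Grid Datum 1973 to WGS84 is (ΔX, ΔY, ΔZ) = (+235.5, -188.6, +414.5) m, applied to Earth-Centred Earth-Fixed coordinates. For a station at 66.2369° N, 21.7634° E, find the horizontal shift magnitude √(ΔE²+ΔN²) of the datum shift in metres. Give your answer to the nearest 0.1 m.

264.3 m

At φ = 66.2369°, λ = 21.7634°: sin φ = 0.915219, cos φ = 0.402956, sin λ = 0.370775, cos λ = 0.928723.
ΔE = −sin λ·ΔX + cos λ·ΔY = −(0.370775)·(235.5) + (0.928723)·(-188.6) = -262.47 m.
ΔN = −sin φ cos λ·ΔX − sin φ sin λ·ΔY + cos φ·ΔZ = −(0.915219)(0.928723)(235.5) − (0.915219)(0.370775)(-188.6) + (0.402956)(414.5) = 30.85 m.
Horizontal magnitude = √(ΔE² + ΔN²) = √((-262.47)² + 30.85²) = 264.28 m.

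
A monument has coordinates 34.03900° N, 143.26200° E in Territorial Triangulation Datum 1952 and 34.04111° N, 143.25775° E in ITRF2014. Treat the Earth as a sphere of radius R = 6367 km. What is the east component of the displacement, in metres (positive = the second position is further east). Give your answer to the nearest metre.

Δφ = 34.04111° − 34.03900° = +0.00211°; Δλ = 143.25775° − 143.26200° = -0.00425°.
1° along a meridian = πR/180 = 111125 m.
ΔN = Δφ × 111125 = 234.5 m; ΔE = Δλ × 111125 × cos(34.03900°) = -0.00425 × 111125 × 0.828657 = -391.4 m.

ΔE = -391 m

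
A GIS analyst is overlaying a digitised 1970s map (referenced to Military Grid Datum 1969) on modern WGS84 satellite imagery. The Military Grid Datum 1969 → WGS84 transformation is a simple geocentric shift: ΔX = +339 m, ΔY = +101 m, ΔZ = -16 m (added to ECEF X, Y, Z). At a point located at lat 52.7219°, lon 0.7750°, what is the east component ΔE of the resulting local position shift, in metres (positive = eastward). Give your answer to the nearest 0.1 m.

ΔE = 96.4 m

The local east axis at (φ, λ) is (−sin λ, cos λ, 0), so ΔE = −sin(0.7750°)·339 + cos(0.7750°)·101 = 96.41 m.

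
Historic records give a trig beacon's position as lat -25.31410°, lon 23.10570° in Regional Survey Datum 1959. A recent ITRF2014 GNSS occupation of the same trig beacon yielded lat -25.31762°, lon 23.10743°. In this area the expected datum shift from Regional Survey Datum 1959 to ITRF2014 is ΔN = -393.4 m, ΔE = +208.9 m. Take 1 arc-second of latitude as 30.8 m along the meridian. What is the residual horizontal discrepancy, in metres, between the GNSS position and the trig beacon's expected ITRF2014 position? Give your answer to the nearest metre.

Observed coordinate differences: Δφ = -0.00352°, Δλ = +0.00173°.
Converting to metres (1° lat = 110880 m, cos φ = 0.903977): observed ΔN = -390.3 m, observed ΔE = 173.4 m.
Subtracting the expected shift leaves a residual of -390.3 − (-393.4) = 3.1 m north and 173.4 − (208.9) = -35.5 m east.
Residual distance = √(3.1² + (-35.5)²) = 35.6 m.

36 m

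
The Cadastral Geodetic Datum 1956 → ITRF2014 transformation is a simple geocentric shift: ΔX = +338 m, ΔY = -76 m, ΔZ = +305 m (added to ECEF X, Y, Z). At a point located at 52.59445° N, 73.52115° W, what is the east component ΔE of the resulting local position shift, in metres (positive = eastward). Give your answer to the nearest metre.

ΔE = 303 m

At φ = 52.59445°, λ = -73.52115°: sin φ = 0.794356, cos φ = 0.607453, sin λ = -0.958925, cos λ = 0.283661.
ΔE = −sin λ·ΔX + cos λ·ΔY = −(-0.958925)·(338) + (0.283661)·(-76) = 302.56 m.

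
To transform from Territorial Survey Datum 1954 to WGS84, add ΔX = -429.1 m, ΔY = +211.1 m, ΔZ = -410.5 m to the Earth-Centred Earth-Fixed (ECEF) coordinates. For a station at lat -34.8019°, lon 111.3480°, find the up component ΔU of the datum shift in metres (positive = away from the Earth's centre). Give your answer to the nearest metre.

At φ = -34.8019°, λ = 111.3480°: sin φ = -0.570741, cos φ = 0.821130, sin λ = 0.931387, cos λ = -0.364032.
ΔU = cos φ cos λ·ΔX + cos φ sin λ·ΔY + sin φ·ΔZ = (0.821130)(-0.364032)(-429.1) + (0.821130)(0.931387)(211.1) + (-0.570741)(-410.5) = 524.00 m.

ΔU = 524 m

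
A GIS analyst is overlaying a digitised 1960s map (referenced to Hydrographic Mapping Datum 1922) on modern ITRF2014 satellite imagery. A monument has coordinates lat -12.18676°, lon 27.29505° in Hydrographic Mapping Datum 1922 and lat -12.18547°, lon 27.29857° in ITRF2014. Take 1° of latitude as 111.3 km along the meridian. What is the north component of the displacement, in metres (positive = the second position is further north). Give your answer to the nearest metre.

ΔN = 144 m

Δφ = -12.18547° − -12.18676° = +0.00129°; Δλ = 27.29857° − 27.29505° = +0.00352°.
ΔN = Δφ × 111300 = 143.6 m; ΔE = Δλ × 111300 × cos(-12.18676°) = +0.00352 × 111300 × 0.977465 = 382.9 m.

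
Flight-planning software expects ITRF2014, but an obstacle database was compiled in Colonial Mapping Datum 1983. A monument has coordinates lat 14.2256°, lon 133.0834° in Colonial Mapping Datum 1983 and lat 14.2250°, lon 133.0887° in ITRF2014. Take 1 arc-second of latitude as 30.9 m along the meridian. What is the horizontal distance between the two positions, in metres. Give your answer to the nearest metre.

Δφ = 14.2250° − 14.2256° = -0.0006°; Δλ = 133.0887° − 133.0834° = +0.0053°.
1° of latitude = 3600 × 30.90 = 111240 m.
ΔN = Δφ × 111240 = -66.7 m; ΔE = Δλ × 111240 × cos(14.2256°) = +0.0053 × 111240 × 0.969336 = 571.5 m.
Distance = √(ΔE² + ΔN²) = √(571.5² + (-66.7)²) = 575.4 m.

575 m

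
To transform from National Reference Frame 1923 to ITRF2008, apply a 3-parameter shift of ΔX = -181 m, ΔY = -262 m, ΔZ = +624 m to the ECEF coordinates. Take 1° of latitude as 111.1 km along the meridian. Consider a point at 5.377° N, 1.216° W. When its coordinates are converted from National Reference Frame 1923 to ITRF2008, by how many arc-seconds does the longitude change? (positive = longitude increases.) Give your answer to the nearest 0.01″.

Δλ = -8.65″

sin φ = 0.093709, cos φ = 0.995600, sin λ = -0.021222, cos λ = 0.999775.
East component: ΔE = −sin λ·ΔX + cos λ·ΔY = −(-0.021222)(-181) + (0.999775)(-262) = -265.78 m.
1° of latitude spans 111100 m; at latitude φ, 1° of longitude spans that × cos φ = 110611.1 m, so Δλ = -265.78 / 110611.1 × 3600 = -8.650″.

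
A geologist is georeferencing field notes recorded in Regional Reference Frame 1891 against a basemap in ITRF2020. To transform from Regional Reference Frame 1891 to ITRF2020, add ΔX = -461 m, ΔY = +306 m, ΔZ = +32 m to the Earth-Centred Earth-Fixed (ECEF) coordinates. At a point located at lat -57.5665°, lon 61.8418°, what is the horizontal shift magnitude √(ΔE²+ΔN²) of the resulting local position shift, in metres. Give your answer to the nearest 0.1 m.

The local east axis at (φ, λ) is (−sin λ, cos λ, 0), so ΔE = −sin(61.8418°)·(-461) + cos(61.8418°)·306 = 550.84 m.
The local north axis is (−sin φ cos λ, −sin φ sin λ, cos φ), giving ΔN = -183.615 + 227.702 + 17.162 = 61.25 m.
Horizontal magnitude = √(ΔE² + ΔN²) = √(550.84² + 61.25²) = 554.24 m.

554.2 m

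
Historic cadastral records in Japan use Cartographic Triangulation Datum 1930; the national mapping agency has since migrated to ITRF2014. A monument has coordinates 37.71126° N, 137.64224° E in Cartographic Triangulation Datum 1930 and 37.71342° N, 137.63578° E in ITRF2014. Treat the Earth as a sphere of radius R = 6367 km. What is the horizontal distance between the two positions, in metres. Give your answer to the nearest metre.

Δφ = 37.71342° − 37.71126° = +0.00216°; Δλ = 137.63578° − 137.64224° = -0.00646°.
1° along a meridian = πR/180 = 111125 m.
ΔN = Δφ × 111125 = 240.0 m; ΔE = Δλ × 111125 × cos(37.71126°) = -0.00646 × 111125 × 0.791103 = -567.9 m.
Distance = √(ΔE² + ΔN²) = √((-567.9)² + 240.0²) = 616.6 m.

617 m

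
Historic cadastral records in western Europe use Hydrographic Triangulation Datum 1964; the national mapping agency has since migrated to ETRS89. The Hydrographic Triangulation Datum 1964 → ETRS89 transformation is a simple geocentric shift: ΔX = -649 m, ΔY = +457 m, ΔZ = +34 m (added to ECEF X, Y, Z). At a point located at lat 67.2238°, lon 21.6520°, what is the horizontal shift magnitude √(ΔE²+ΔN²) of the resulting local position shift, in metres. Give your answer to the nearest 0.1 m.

At φ = 67.2238°, λ = 21.6520°: sin φ = 0.922024, cos φ = 0.387133, sin λ = 0.368968, cos λ = 0.929442.
ΔE = −sin λ·ΔX + cos λ·ΔY = −(0.368968)·(-649) + (0.929442)·(457) = 664.22 m.
ΔN = −sin φ cos λ·ΔX − sin φ sin λ·ΔY + cos φ·ΔZ = −(0.922024)(0.929442)(-649) − (0.922024)(0.368968)(457) + (0.387133)(34) = 413.86 m.
Horizontal magnitude = √(ΔE² + ΔN²) = √(664.22² + 413.86²) = 782.60 m.

782.6 m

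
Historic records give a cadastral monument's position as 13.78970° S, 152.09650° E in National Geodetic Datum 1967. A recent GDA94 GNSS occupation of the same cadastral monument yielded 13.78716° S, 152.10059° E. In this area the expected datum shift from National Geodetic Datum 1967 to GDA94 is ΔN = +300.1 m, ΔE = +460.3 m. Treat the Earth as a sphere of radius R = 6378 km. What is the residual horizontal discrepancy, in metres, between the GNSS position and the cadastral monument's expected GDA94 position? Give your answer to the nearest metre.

Observed coordinate differences: Δφ = +0.00254°, Δλ = +0.00409°.
Converting to metres (1° lat = 111317 m, cos φ = 0.971177): observed ΔN = 282.7 m, observed ΔE = 442.2 m.
Subtracting the expected shift leaves a residual of 282.7 − (300.1) = -17.4 m north and 442.2 − (460.3) = -18.1 m east.
Residual distance = √((-17.4)² + (-18.1)²) = 25.1 m.

25 m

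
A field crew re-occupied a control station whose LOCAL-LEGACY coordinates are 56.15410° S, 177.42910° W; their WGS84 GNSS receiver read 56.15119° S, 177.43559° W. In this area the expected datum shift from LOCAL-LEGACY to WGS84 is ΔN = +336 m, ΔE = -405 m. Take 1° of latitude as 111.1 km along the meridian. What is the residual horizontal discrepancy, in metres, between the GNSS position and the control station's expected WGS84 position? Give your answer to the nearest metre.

13 m

Observed coordinate differences: Δφ = +0.00291°, Δλ = -0.00649°.
Converting to metres (1° lat = 111100 m, cos φ = 0.556961): observed ΔN = 323.3 m, observed ΔE = -401.6 m.
Subtracting the expected shift leaves a residual of 323.3 − (336) = -12.7 m north and -401.6 − (-405) = 3.4 m east.
Residual distance = √((-12.7)² + 3.4²) = 13.1 m.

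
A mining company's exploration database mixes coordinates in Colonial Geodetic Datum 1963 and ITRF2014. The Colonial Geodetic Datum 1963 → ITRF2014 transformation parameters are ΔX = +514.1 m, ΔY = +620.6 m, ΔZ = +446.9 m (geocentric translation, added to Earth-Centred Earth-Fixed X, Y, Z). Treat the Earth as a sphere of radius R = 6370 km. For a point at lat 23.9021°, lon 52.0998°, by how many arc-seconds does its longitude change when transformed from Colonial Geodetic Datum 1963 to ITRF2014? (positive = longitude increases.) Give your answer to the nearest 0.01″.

sin φ = 0.405175, cos φ = 0.914239, sin λ = 0.789082, cos λ = 0.614288.
East component: ΔE = −sin λ·ΔX + cos λ·ΔY = −(0.789082)(514.1) + (0.614288)(620.6) = -24.44 m.
1° of latitude spans πR/180 = 111177 m; at latitude φ, 1° of longitude spans that × cos φ = 101642.8 m, so Δλ = -24.44 / 101642.8 × 3600 = -0.866″.

Δλ = -0.87″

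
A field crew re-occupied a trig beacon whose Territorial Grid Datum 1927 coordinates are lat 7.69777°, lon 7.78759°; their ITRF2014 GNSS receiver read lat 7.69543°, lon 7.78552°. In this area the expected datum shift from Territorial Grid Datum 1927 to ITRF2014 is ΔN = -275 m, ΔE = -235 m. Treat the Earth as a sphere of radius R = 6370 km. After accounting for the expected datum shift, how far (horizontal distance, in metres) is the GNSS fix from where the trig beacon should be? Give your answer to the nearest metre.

16 m

Observed coordinate differences: Δφ = -0.00234°, Δλ = -0.00207°.
Converting to metres (1° lat = 111177 m, cos φ = 0.990988): observed ΔN = -260.2 m, observed ΔE = -228.1 m.
Subtracting the expected shift leaves a residual of -260.2 − (-275) = 14.8 m north and -228.1 − (-235) = 6.9 m east.
Residual distance = √(14.8² + 6.9²) = 16.4 m.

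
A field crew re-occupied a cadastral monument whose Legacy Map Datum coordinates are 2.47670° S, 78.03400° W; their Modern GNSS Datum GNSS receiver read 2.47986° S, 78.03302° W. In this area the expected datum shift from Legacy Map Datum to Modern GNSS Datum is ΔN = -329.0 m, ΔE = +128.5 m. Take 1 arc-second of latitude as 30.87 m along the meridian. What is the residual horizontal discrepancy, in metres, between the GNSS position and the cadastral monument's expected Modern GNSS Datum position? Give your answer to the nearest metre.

30 m

Observed coordinate differences: Δφ = -0.00316°, Δλ = +0.00098°.
Converting to metres (1° lat = 111132 m, cos φ = 0.999066): observed ΔN = -351.2 m, observed ΔE = 108.8 m.
Subtracting the expected shift leaves a residual of -351.2 − (-329.0) = -22.2 m north and 108.8 − (128.5) = -19.7 m east.
Residual distance = √((-22.2)² + (-19.7)²) = 29.7 m.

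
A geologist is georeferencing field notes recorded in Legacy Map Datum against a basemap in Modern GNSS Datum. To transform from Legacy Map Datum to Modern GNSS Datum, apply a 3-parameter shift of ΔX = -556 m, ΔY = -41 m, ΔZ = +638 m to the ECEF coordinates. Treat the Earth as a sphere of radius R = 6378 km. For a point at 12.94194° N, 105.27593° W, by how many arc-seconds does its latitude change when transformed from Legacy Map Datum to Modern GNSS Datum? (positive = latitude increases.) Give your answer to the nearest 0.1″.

sin φ = 0.223964, cos φ = 0.974598, sin λ = -0.964668, cos λ = -0.263468.
North component: ΔN = −sin φ cos λ·ΔX − sin φ sin λ·ΔY + cos φ·ΔZ = −(0.223964)(-0.263468)(-556) − (0.223964)(-0.964668)(-41) + (0.974598)(638) = 580.13 m.
1° of latitude spans πR/180 = 111317 m, so Δφ = 580.13 / 111317 × 3600 = 18.761″.

Δφ = 18.8″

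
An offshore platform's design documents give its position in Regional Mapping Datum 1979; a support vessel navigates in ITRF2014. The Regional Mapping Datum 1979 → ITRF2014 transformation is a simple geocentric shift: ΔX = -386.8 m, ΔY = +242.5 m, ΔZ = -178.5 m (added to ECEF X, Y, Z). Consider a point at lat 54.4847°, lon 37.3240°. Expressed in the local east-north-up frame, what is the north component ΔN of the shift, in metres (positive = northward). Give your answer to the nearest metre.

ΔN = 27 m

At φ = 54.4847°, λ = 37.3240°: sin φ = 0.813960, cos φ = 0.580920, sin λ = 0.606322, cos λ = 0.795220.
ΔN = −sin φ cos λ·ΔX − sin φ sin λ·ΔY + cos φ·ΔZ = −(0.813960)(0.795220)(-386.8) − (0.813960)(0.606322)(242.5) + (0.580920)(-178.5) = 26.99 m.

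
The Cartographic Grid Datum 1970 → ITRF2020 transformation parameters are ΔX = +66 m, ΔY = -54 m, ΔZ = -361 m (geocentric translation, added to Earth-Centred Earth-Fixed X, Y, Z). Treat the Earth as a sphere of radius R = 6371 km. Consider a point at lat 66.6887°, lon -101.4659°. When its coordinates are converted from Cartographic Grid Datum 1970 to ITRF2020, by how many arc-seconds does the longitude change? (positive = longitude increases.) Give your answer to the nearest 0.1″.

Δλ = 6.2″

sin φ = 0.918368, cos φ = 0.395727, sin λ = -0.980043, cos λ = -0.198785.
East component: ΔE = −sin λ·ΔX + cos λ·ΔY = −(-0.980043)(66) + (-0.198785)(-54) = 75.42 m.
1° of latitude spans πR/180 = 111195 m; at latitude φ, 1° of longitude spans that × cos φ = 44002.8 m, so Δλ = 75.42 / 44002.8 × 3600 = 6.170″.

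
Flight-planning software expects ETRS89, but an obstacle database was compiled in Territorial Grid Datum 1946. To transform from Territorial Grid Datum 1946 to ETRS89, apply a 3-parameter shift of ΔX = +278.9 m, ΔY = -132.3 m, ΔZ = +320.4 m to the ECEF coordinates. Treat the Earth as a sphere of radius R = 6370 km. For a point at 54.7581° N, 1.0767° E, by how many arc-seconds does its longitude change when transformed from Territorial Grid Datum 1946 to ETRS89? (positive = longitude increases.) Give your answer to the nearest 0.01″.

Δλ = -7.72″

sin φ = 0.816723, cos φ = 0.577030, sin λ = 0.018791, cos λ = 0.999823.
East component: ΔE = −sin λ·ΔX + cos λ·ΔY = −(0.018791)(278.9) + (0.999823)(-132.3) = -137.52 m.
1° of latitude spans πR/180 = 111177 m; at latitude φ, 1° of longitude spans that × cos φ = 64152.7 m, so Δλ = -137.52 / 64152.7 × 3600 = -7.717″.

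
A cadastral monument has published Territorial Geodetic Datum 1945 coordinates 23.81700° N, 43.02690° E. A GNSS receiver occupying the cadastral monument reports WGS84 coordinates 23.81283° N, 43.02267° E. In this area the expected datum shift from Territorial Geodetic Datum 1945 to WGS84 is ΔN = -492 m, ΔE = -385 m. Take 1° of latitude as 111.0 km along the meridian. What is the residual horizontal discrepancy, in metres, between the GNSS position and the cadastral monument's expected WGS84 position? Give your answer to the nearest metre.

Observed coordinate differences: Δφ = -0.00417°, Δλ = -0.00423°.
Converting to metres (1° lat = 111000 m, cos φ = 0.914840): observed ΔN = -462.9 m, observed ΔE = -429.5 m.
Subtracting the expected shift leaves a residual of -462.9 − (-492) = 29.1 m north and -429.5 − (-385) = -44.5 m east.
Residual distance = √(29.1² + (-44.5)²) = 53.2 m.

53 m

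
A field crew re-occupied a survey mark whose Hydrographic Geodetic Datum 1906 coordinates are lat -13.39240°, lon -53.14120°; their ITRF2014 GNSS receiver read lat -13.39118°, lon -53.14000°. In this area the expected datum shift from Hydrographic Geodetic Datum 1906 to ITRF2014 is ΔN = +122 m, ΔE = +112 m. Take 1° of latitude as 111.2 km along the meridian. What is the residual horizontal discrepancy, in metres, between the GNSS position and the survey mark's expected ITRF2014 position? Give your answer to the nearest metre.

22 m

Observed coordinate differences: Δφ = +0.00122°, Δλ = +0.00120°.
Converting to metres (1° lat = 111200 m, cos φ = 0.972807): observed ΔN = 135.7 m, observed ΔE = 129.8 m.
Subtracting the expected shift leaves a residual of 135.7 − (122) = 13.7 m north and 129.8 − (112) = 17.8 m east.
Residual distance = √(13.7² + 17.8²) = 22.4 m.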